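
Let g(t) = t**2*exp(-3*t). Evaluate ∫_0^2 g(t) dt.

2/27 - 50*exp(-6)/27

Integrate by parts twice (u = t^2, dv = exp(-3*t) dt).
An antiderivative is F(t) = (-9*t**2 - 6*t - 2)*exp(-3*t)/27.
Then F(2) - F(0) = (-50*exp(-6)/27) - (-2/27) = 2/27 - 50*exp(-6)/27.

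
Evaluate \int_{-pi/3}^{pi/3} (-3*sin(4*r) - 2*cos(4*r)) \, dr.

An antiderivative is F(r) = -sin(4*r)/2 + 3*cos(4*r)/4.
Then F(pi/3) - F(-pi/3) = (-3/8 + sqrt(3)/4) - (-sqrt(3)/4 - 3/8) = sqrt(3)/2.

sqrt(3)/2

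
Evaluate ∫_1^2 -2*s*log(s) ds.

3/2 - log(16)

Integrate by parts once (u = ln s, dv = -2*s ds).
An antiderivative is F(s) = -s**2*(2*log(s) - 1)/2.
Then F(2) - F(1) = (2 - log(16)) - (1/2) = 3/2 - log(16).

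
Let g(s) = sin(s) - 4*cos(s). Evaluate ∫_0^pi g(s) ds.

2

An antiderivative is F(s) = -4*sin(s) - cos(s).
Then F(pi) - F(0) = (1) - (-1) = 2.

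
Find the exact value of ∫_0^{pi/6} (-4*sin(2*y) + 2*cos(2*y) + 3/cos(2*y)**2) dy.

-1 + 2*sqrt(3)

An antiderivative is F(y) = sin(2*y) + 2*cos(2*y) + 3*tan(2*y)/2.
Then F(pi/6) - F(0) = (1 + 2*sqrt(3)) - (2) = -1 + 2*sqrt(3).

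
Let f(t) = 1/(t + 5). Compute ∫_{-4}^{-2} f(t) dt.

log(3)

An antiderivative is F(t) = log(t + 5).
Then F(-2) - F(-4) = (log(3)) - (0) = log(3).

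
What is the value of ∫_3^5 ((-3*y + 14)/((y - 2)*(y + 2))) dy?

Factor the denominator: y**2 - 4 = (y + 2)(y - 2).
Partial fractions: (-3*y + 14)/((y - 2)*(y + 2)) = -5/(y + 2) + 2/(y - 2).
An antiderivative is F(y) = 2*log(y - 2) - 5*log(y + 2).
Then F(5) - F(3) = (-5*log(7) + 2*log(3)) - (-5*log(5)) = -5*log(7) + 2*log(3) + 5*log(5).

-5*log(7) + 2*log(3) + 5*log(5)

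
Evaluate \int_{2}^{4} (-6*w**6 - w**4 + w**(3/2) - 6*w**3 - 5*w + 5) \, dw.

-507476/35 - 8*sqrt(2)/5

By the power rule, an antiderivative is F(w) = -6*w**7/7 + 2*w**(5/2)/5 - w**5/5 - 3*w**4/2 - 5*w**2/2 + 5*w.
Then F(4) - F(2) = (-102476/7) - (-4904/35 + 8*sqrt(2)/5) = -507476/35 - 8*sqrt(2)/5.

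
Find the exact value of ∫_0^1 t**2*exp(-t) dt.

Integrate by parts twice (u = t^2, dv = exp(-t) dt).
An antiderivative is F(t) = (-t**2 - 2*t - 2)*exp(-t).
Then F(1) - F(0) = (-5*exp(-1)) - (-2) = 2 - 5*exp(-1).

2 - 5*exp(-1)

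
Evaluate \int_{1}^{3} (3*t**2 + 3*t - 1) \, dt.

By the power rule, an antiderivative is F(t) = t**3 + 3*t**2/2 - t.
Then F(3) - F(1) = (75/2) - (3/2) = 36.

36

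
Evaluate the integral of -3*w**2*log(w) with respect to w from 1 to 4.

Integrate by parts once (u = ln w, dv = -3*w**2 dw).
An antiderivative is F(w) = -w**3*(3*log(w) - 1)/3.
Then F(4) - F(1) = (64/3 - 128*log(2)) - (1/3) = 21 - 128*log(2).

21 - 128*log(2)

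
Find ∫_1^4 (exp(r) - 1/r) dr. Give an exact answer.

An antiderivative is F(r) = exp(r) - log(r).
Then F(4) - F(1) = (-log(4) + exp(4)) - (exp(1)) = -exp(1) - log(4) + exp(4).

-exp(1) - log(4) + exp(4)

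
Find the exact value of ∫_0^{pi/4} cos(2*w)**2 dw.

pi/8

Use the identity cos^2(2*w) = (1 + cos(4*w))/2.
An antiderivative is F(w) = w/2 + sin(4*w)/8.
Then F(pi/4) - F(0) = (pi/8) - (0) = pi/8.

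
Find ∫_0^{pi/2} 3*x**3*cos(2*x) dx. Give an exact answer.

Integrate by parts 3 times (u = x^3, dv = 3*cos(2*x) dx).
An antiderivative is F(x) = 3*x**3*sin(2*x)/2 + 9*x**2*cos(2*x)/4 - 9*x*sin(2*x)/4 - 9*cos(2*x)/8.
Then F(pi/2) - F(0) = (9/8 - 9*pi**2/16) - (-9/8) = 9/4 - 9*pi**2/16.

9/4 - 9*pi**2/16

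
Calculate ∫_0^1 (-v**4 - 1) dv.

-6/5

By the power rule, an antiderivative is F(v) = -v**5/5 - v.
Then F(1) - F(0) = (-6/5) - (0) = -6/5.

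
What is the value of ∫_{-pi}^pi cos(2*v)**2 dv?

Use the identity cos^2(2*v) = (1 + cos(4*v))/2.
An antiderivative is F(v) = v/2 + sin(4*v)/8.
Then F(pi) - F(-pi) = (pi/2) - (-pi/2) = pi.

pi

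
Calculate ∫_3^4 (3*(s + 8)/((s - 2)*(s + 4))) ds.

Factor the denominator: s**2 + 2*s - 8 = (s + 4)(s - 2).
Partial fractions: 3*(s + 8)/((s - 2)*(s + 4)) = -2/(s + 4) + 5/(s - 2).
An antiderivative is F(s) = 5*log(s - 2) - 2*log(s + 4).
Then F(4) - F(3) = (-log(2)) - (-log(49)) = log(49/2).

log(49/2)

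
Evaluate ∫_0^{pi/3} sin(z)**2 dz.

Use the identity sin^2(z) = (1 - cos(2*z))/2.
An antiderivative is F(z) = z/2 - sin(2*z)/4.
Then F(pi/3) - F(0) = (-sqrt(3)/8 + pi/6) - (0) = -sqrt(3)/8 + pi/6.

-sqrt(3)/8 + pi/6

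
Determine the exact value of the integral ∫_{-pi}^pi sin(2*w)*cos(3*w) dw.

0

Use the identity sin(2*w)cos(3*w) = [sin(5*w) + sin(-w)]/2.
An antiderivative is F(w) = cos(w)/2 - cos(5*w)/10.
Then F(pi) - F(-pi) = (-2/5) - (-2/5) = 0.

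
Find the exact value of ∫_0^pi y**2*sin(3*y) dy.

-4/27 + pi**2/3

Integrate by parts twice (u = y^2, dv = sin(3*y) dy).
An antiderivative is F(y) = -y**2*cos(3*y)/3 + 2*y*sin(3*y)/9 + 2*cos(3*y)/27.
Then F(pi) - F(0) = (-2/27 + pi**2/3) - (2/27) = -4/27 + pi**2/3.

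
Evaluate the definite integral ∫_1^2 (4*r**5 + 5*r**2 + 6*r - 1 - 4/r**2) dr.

179/3

By the power rule, an antiderivative is F(r) = 2*r**6/3 + 5*r**3/3 + 3*r**2 - r + 4/r.
Then F(2) - F(1) = (68) - (25/3) = 179/3.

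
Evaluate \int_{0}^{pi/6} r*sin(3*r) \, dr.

Integrate by parts once (u = r, dv = sin(3*r) dr).
An antiderivative is F(r) = -r*cos(3*r)/3 + sin(3*r)/9.
Then F(pi/6) - F(0) = (1/9) - (0) = 1/9.

1/9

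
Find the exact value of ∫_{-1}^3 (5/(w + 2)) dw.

An antiderivative is F(w) = 5*log(w + 2).
Then F(3) - F(-1) = (5*log(5)) - (0) = 5*log(5).

5*log(5)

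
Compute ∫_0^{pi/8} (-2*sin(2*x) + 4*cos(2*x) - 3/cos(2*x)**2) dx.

-5/2 + 3*sqrt(2)/2

An antiderivative is F(x) = 2*sin(2*x) + cos(2*x) - 3*tan(2*x)/2.
Then F(pi/8) - F(0) = (-3/2 + 3*sqrt(2)/2) - (1) = -5/2 + 3*sqrt(2)/2.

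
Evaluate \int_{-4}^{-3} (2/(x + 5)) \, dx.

log(4)

An antiderivative is F(x) = 2*log(x + 5).
Then F(-3) - F(-4) = (log(4)) - (0) = log(4).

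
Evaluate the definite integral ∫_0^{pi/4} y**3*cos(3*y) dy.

Integrate by parts 3 times (u = y^3, dv = cos(3*y) dy).
An antiderivative is F(y) = y**3*sin(3*y)/3 + y**2*cos(3*y)/3 - 2*y*sin(3*y)/9 - 2*cos(3*y)/27.
Then F(pi/4) - F(0) = (sqrt(2)*(-36*pi**2 - 96*pi + 128 + 9*pi**3)/3456) - (-2/27) = -sqrt(2)*pi**2/96 - sqrt(2)*pi/36 + sqrt(2)/27 + 2/27 + sqrt(2)*pi**3/384.

-sqrt(2)*pi**2/96 - sqrt(2)*pi/36 + sqrt(2)/27 + 2/27 + sqrt(2)*pi**3/384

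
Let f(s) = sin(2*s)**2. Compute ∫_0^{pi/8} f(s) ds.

-1/8 + pi/16

Use the identity sin^2(2*s) = (1 - cos(4*s))/2.
An antiderivative is F(s) = s/2 - sin(4*s)/8.
Then F(pi/8) - F(0) = (-1/8 + pi/16) - (0) = -1/8 + pi/16.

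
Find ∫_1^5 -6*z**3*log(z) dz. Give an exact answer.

234 - 1875*log(5)/2

Integrate by parts once (u = ln z, dv = -6*z**3 dz).
An antiderivative is F(z) = -3*z**4*(4*log(z) - 1)/8.
Then F(5) - F(1) = (1875/8 - 1875*log(5)/2) - (3/8) = 234 - 1875*log(5)/2.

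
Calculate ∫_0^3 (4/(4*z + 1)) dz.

log(13)

An antiderivative is F(z) = log(4*z + 1).
Then F(3) - F(0) = (log(13)) - (0) = log(13).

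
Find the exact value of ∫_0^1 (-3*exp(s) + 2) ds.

5 - 3*E

An antiderivative is F(s) = 2*s - 3*exp(s).
Then F(1) - F(0) = (2 - 3*E) - (-3) = 5 - 3*E.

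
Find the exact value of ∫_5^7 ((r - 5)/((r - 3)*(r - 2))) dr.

-3*log(3) - 2*log(2) + 3*log(5)

Factor the denominator: r**2 - 5*r + 6 = (r - 2)(r - 3).
Partial fractions: (r - 5)/((r - 3)*(r - 2)) = 3/(r - 2) - 2/(r - 3).
An antiderivative is F(r) = -2*log(r - 3) + 3*log(r - 2).
Then F(7) - F(5) = (-4*log(2) + 3*log(5)) - (log(27/4)) = -3*log(3) - 2*log(2) + 3*log(5).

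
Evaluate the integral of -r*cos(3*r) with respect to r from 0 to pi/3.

Integrate by parts once (u = r, dv = -cos(3*r) dr).
An antiderivative is F(r) = -r*sin(3*r)/3 - cos(3*r)/9.
Then F(pi/3) - F(0) = (1/9) - (-1/9) = 2/9.

2/9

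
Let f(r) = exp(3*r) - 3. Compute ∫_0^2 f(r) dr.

An antiderivative is F(r) = exp(3*r)/3 - 3*r.
Then F(2) - F(0) = (-6 + exp(6)/3) - (1/3) = -19/3 + exp(6)/3.

-19/3 + exp(6)/3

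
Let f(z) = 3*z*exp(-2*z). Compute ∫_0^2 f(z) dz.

3/4 - 15*exp(-4)/4

Integrate by parts once (u = z, dv = 3*exp(-2*z) dz).
An antiderivative is F(z) = (-6*z - 3)*exp(-2*z)/4.
Then F(2) - F(0) = (-15*exp(-4)/4) - (-3/4) = 3/4 - 15*exp(-4)/4.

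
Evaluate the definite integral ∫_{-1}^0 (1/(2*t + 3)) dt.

An antiderivative is F(t) = log(2*t + 3)/2.
Then F(0) - F(-1) = (log(3)/2) - (0) = log(3)/2.

log(3)/2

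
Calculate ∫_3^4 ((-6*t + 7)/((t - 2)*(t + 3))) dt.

-5*log(7) + 4*log(2) + 5*log(3)

Factor the denominator: t**2 + t - 6 = (t + 3)(t - 2).
Partial fractions: (-6*t + 7)/((t - 2)*(t + 3)) = -5/(t + 3) - 1/(t - 2).
An antiderivative is F(t) = -log(t - 2) - 5*log(t + 3).
Then F(4) - F(3) = (-5*log(7) - log(2)) - (-5*log(3) - 5*log(2)) = -5*log(7) + 4*log(2) + 5*log(3).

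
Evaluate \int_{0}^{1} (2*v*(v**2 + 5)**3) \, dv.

Let u = v**2 + 5, so du = 2*v dv. When v = 0, u = 5; when v = 1, u = 6.
The integral becomes ∫ u**3 du from 5 to 6, with antiderivative u**4/4.
Back in v: F(v) = (v**2 + 5)**4/4.
Then F(1) - F(0) = (324) - (625/4) = 671/4.

671/4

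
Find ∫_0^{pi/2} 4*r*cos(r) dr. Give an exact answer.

Integrate by parts once (u = r, dv = 4*cos(r) dr).
An antiderivative is F(r) = 4*r*sin(r) + 4*cos(r).
Then F(pi/2) - F(0) = (2*pi) - (4) = -4 + 2*pi.

-4 + 2*pi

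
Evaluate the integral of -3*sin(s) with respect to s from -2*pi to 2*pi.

0

An antiderivative is F(s) = 3*cos(s).
Then F(2*pi) - F(-2*pi) = (3) - (3) = 0.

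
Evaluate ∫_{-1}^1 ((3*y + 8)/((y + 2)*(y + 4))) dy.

Factor the denominator: y**2 + 6*y + 8 = (y + 4)(y + 2).
Partial fractions: (3*y + 8)/((y + 2)*(y + 4)) = 2/(y + 4) + 1/(y + 2).
An antiderivative is F(y) = log(y + 2) + 2*log(y + 4).
Then F(1) - F(-1) = (log(75)) - (log(9)) = log(25/3).

log(25/3)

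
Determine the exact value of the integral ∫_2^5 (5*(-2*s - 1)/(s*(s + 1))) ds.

-5*log(5)

Factor the denominator: s**2 + s = (s + 1)s.
Partial fractions: 5*(-2*s - 1)/(s*(s + 1)) = -5/(s + 1) - 5/s.
An antiderivative is F(s) = -5*log(s) - 5*log(s + 1).
Then F(5) - F(2) = (-5*log(5) - 5*log(3) - 5*log(2)) - (-5*log(3) - 5*log(2)) = -5*log(5).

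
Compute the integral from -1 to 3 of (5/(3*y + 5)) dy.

5*log(7)/3

An antiderivative is F(y) = 5*log(3*y + 5)/3.
Then F(3) - F(-1) = (5*log(14)/3) - (5*log(2)/3) = 5*log(7)/3.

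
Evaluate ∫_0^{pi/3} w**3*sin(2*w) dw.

Integrate by parts 3 times (u = w^3, dv = sin(2*w) dw).
An antiderivative is F(w) = -w**3*cos(2*w)/2 + 3*w**2*sin(2*w)/4 + 3*w*cos(2*w)/4 - 3*sin(2*w)/8.
Then F(pi/3) - F(0) = (-pi/8 - 3*sqrt(3)/16 + pi**3/108 + sqrt(3)*pi**2/24) - (0) = -pi/8 - 3*sqrt(3)/16 + pi**3/108 + sqrt(3)*pi**2/24.

-pi/8 - 3*sqrt(3)/16 + pi**3/108 + sqrt(3)*pi**2/24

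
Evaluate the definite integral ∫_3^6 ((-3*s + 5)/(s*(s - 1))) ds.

-7*log(2) + 2*log(5)

Factor the denominator: s**2 - s = s(s - 1).
Partial fractions: (-3*s + 5)/(s*(s - 1)) = -5/s + 2/(s - 1).
An antiderivative is F(s) = -5*log(s) + 2*log(s - 1).
Then F(6) - F(3) = (-5*log(3) - 5*log(2) + 2*log(5)) - (-5*log(3) + 2*log(2)) = -7*log(2) + 2*log(5).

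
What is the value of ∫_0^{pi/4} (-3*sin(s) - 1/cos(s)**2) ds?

-4 + 3*sqrt(2)/2

An antiderivative is F(s) = 3*cos(s) - tan(s).
Then F(pi/4) - F(0) = (-1 + 3*sqrt(2)/2) - (3) = -4 + 3*sqrt(2)/2.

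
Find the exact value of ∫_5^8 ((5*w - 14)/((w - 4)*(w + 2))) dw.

Factor the denominator: w**2 - 2*w - 8 = (w + 2)(w - 4).
Partial fractions: (5*w - 14)/((w - 4)*(w + 2)) = 4/(w + 2) + 1/(w - 4).
An antiderivative is F(w) = log(w - 4) + 4*log(w + 2).
Then F(8) - F(5) = (6*log(2) + 4*log(5)) - (4*log(7)) = -4*log(7) + 6*log(2) + 4*log(5).

-4*log(7) + 6*log(2) + 4*log(5)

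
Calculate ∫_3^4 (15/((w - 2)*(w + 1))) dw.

Factor the denominator: w**2 - w - 2 = (w + 1)(w - 2).
Partial fractions: 15/((w - 2)*(w + 1)) = -5/(w + 1) + 5/(w - 2).
An antiderivative is F(w) = 5*log(w - 2) - 5*log(w + 1).
Then F(4) - F(3) = (-5*log(5) + 5*log(2)) - (-10*log(2)) = -5*log(5) + 15*log(2).

-5*log(5) + 15*log(2)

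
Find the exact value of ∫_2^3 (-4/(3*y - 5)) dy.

-8*log(2)/3

An antiderivative is F(y) = -4*log(3*y - 5)/3.
Then F(3) - F(2) = (-8*log(2)/3) - (0) = -8*log(2)/3.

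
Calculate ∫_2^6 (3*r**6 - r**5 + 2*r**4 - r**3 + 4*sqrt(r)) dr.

-16*sqrt(2)/3 + 16*sqrt(6) + 12067648/105

By the power rule, an antiderivative is F(r) = 3*r**7/7 - r**6/6 + 2*r**5/5 - r**4/4 + 8*r**(3/2)/3.
Then F(6) - F(2) = (16*sqrt(6) + 4024404/35) - (16*sqrt(2)/3 + 5564/105) = -16*sqrt(2)/3 + 16*sqrt(6) + 12067648/105.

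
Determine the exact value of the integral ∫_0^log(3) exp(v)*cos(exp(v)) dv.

-sin(1) + sin(3)

Let u = exp(v), so du = exp(v) dv. When v = 0, u = 1; when v = log(3), u = 3.
The integral becomes ∫ cos(u) du from 1 to 3, with antiderivative sin(u).
Back in v: F(v) = sin(exp(v)).
Then F(log(3)) - F(0) = (sin(3)) - (sin(1)) = -sin(1) + sin(3).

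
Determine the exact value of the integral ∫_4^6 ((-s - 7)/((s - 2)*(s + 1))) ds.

-2*log(5) - 3*log(2) + 2*log(7)

Factor the denominator: s**2 - s - 2 = (s + 1)(s - 2).
Partial fractions: (-s - 7)/((s - 2)*(s + 1)) = 2/(s + 1) - 3/(s - 2).
An antiderivative is F(s) = -3*log(s - 2) + 2*log(s + 1).
Then F(6) - F(4) = (log(49/64)) - (log(25/8)) = -2*log(5) - 3*log(2) + 2*log(7).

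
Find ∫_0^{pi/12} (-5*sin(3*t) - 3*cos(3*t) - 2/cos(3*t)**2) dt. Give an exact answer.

-7/3 + sqrt(2)/3

An antiderivative is F(t) = -sin(3*t) + 5*cos(3*t)/3 - 2*tan(3*t)/3.
Then F(pi/12) - F(0) = (-2/3 + sqrt(2)/3) - (5/3) = -7/3 + sqrt(2)/3.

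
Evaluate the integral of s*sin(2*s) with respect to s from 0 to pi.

-pi/2

Integrate by parts once (u = s, dv = sin(2*s) ds).
An antiderivative is F(s) = -s*cos(2*s)/2 + sin(2*s)/4.
Then F(pi) - F(0) = (-pi/2) - (0) = -pi/2.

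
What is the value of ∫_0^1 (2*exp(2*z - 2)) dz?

1 - exp(-2)

Let u = 2*z - 2, so du = 2 dz. When z = 0, u = -2; when z = 1, u = 0.
The integral becomes ∫ exp(u) du from -2 to 0, with antiderivative exp(u).
Back in z: F(z) = exp(2*z - 2).
Then F(1) - F(0) = (1) - (exp(-2)) = 1 - exp(-2).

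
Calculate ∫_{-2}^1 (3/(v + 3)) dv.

log(64)

An antiderivative is F(v) = 3*log(v + 3).
Then F(1) - F(-2) = (log(64)) - (0) = log(64).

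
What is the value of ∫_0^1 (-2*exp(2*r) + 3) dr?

An antiderivative is F(r) = -exp(2*r) + 3*r.
Then F(1) - F(0) = (3 - exp(2)) - (-1) = 4 - exp(2).

4 - exp(2)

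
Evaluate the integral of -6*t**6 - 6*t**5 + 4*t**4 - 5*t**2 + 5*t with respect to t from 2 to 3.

-478847/210

By the power rule, an antiderivative is F(t) = -6*t**7/7 - t**6 + 4*t**5/5 - 5*t**3/3 + 5*t**2/2.
Then F(3) - F(2) = (-170217/70) - (-15902/105) = -478847/210.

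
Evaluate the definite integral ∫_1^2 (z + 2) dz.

7/2

By the power rule, an antiderivative is F(z) = z**2/2 + 2*z.
Then F(2) - F(1) = (6) - (5/2) = 7/2.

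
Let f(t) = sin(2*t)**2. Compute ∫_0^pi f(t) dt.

Use the identity sin^2(2*t) = (1 - cos(4*t))/2.
An antiderivative is F(t) = t/2 - sin(4*t)/8.
Then F(pi) - F(0) = (pi/2) - (0) = pi/2.

pi/2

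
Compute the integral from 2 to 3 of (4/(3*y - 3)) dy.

An antiderivative is F(y) = 4*log(3*y - 3)/3.
Then F(3) - F(2) = (4*log(6)/3) - (4*log(3)/3) = 4*log(2)/3.

4*log(2)/3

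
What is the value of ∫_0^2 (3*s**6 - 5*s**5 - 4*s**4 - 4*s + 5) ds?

-2318/105

By the power rule, an antiderivative is F(s) = 3*s**7/7 - 5*s**6/6 - 4*s**5/5 - 2*s**2 + 5*s.
Then F(2) - F(0) = (-2318/105) - (0) = -2318/105.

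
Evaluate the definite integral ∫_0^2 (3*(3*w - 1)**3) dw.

156

Let u = 3*w - 1, so du = 3 dw. When w = 0, u = -1; when w = 2, u = 5.
The integral becomes ∫ u**3 du from -1 to 5, with antiderivative u**4/4.
Back in w: F(w) = (3*w - 1)**4/4.
Then F(2) - F(0) = (625/4) - (1/4) = 156.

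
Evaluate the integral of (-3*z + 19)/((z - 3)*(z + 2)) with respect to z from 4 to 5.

-5*log(7) + 7*log(2) + 5*log(3)

Factor the denominator: z**2 - z - 6 = (z + 2)(z - 3).
Partial fractions: (-3*z + 19)/((z - 3)*(z + 2)) = -5/(z + 2) + 2/(z - 3).
An antiderivative is F(z) = 2*log(z - 3) - 5*log(z + 2).
Then F(5) - F(4) = (-5*log(7) + 2*log(2)) - (-5*log(3) - 5*log(2)) = -5*log(7) + 7*log(2) + 5*log(3).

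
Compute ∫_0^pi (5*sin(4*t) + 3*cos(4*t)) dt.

An antiderivative is F(t) = 3*sin(4*t)/4 - 5*cos(4*t)/4.
Then F(pi) - F(0) = (-5/4) - (-5/4) = 0.

0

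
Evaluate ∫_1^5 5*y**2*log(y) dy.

Integrate by parts once (u = ln y, dv = 5*y**2 dy).
An antiderivative is F(y) = 5*y**3*(3*log(y) - 1)/9.
Then F(5) - F(1) = (-625/9 + 625*log(5)/3) - (-5/9) = -620/9 + 625*log(5)/3.

-620/9 + 625*log(5)/3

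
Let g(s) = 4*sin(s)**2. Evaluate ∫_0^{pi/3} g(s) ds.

Use the identity sin^2(s) = (1 - cos(2*s))/2.
An antiderivative is F(s) = 2*s - sin(2*s).
Then F(pi/3) - F(0) = (-sqrt(3)/2 + 2*pi/3) - (0) = -sqrt(3)/2 + 2*pi/3.

-sqrt(3)/2 + 2*pi/3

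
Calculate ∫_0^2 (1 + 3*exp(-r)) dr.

5 - 3*exp(-2)

An antiderivative is F(r) = r - 3*exp(-r).
Then F(2) - F(0) = (2 - 3*exp(-2)) - (-3) = 5 - 3*exp(-2).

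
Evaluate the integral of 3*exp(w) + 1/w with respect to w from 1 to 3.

-3*exp(1) + log(3) + 3*exp(3)

An antiderivative is F(w) = 3*exp(w) + log(w).
Then F(3) - F(1) = (log(3) + 3*exp(3)) - (3*exp(1)) = -3*exp(1) + log(3) + 3*exp(3).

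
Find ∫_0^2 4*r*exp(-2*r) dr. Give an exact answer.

Integrate by parts once (u = r, dv = 4*exp(-2*r) dr).
An antiderivative is F(r) = (-2*r - 1)*exp(-2*r).
Then F(2) - F(0) = (-5*exp(-4)) - (-1) = 1 - 5*exp(-4).

1 - 5*exp(-4)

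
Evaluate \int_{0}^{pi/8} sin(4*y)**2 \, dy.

Use the identity sin^2(4*y) = (1 - cos(8*y))/2.
An antiderivative is F(y) = y/2 - sin(8*y)/16.
Then F(pi/8) - F(0) = (pi/16) - (0) = pi/16.

pi/16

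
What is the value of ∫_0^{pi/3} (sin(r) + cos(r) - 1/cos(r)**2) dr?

An antiderivative is F(r) = sin(r) - cos(r) - tan(r).
Then F(pi/3) - F(0) = (-sqrt(3)/2 - 1/2) - (-1) = 1/2 - sqrt(3)/2.

1/2 - sqrt(3)/2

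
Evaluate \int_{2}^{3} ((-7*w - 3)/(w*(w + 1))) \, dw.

log(3/32)

Factor the denominator: w**2 + w = (w + 1)w.
Partial fractions: (-7*w - 3)/(w*(w + 1)) = -4/(w + 1) - 3/w.
An antiderivative is F(w) = -3*log(w) - 4*log(w + 1).
Then F(3) - F(2) = (-8*log(2) - 3*log(3)) - (-4*log(3) - 3*log(2)) = log(3/32).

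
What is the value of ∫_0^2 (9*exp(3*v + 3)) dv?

Let u = 3*v + 3, so du = 3 dv. When v = 0, u = 3; when v = 2, u = 9.
The integral becomes 3·∫ exp(u) du from 3 to 9, with antiderivative 3*exp(u).
Back in v: F(v) = 3*exp(3*v + 3).
Then F(2) - F(0) = (3*exp(9)) - (3*exp(3)) = -3*(1 - exp(6))*exp(3).

-3*(1 - exp(6))*exp(3)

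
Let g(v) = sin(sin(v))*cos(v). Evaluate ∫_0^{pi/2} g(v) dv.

1 - cos(1)

Let u = sin(v), so du = cos(v) dv. When v = 0, u = 0; when v = pi/2, u = 1.
The integral becomes ∫ sin(u) du from 0 to 1, with antiderivative -cos(u).
Back in v: F(v) = -cos(sin(v)).
Then F(pi/2) - F(0) = (-cos(1)) - (-1) = 1 - cos(1).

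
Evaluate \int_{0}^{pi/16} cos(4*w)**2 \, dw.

1/16 + pi/32

Use the identity cos^2(4*w) = (1 + cos(8*w))/2.
An antiderivative is F(w) = w/2 + sin(8*w)/16.
Then F(pi/16) - F(0) = (1/16 + pi/32) - (0) = 1/16 + pi/32.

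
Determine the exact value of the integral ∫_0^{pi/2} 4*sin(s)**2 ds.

pi

Use the identity sin^2(s) = (1 - cos(2*s))/2.
An antiderivative is F(s) = 2*s - sin(2*s).
Then F(pi/2) - F(0) = (pi) - (0) = pi.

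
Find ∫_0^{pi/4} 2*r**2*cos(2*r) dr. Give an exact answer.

-1/2 + pi**2/16

Integrate by parts twice (u = r^2, dv = 2*cos(2*r) dr).
An antiderivative is F(r) = r**2*sin(2*r) + r*cos(2*r) - sin(2*r)/2.
Then F(pi/4) - F(0) = (-1/2 + pi**2/16) - (0) = -1/2 + pi**2/16.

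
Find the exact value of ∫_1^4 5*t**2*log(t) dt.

Integrate by parts once (u = ln t, dv = 5*t**2 dt).
An antiderivative is F(t) = 5*t**3*(3*log(t) - 1)/9.
Then F(4) - F(1) = (-320/9 + 640*log(2)/3) - (-5/9) = -35 + 640*log(2)/3.

-35 + 640*log(2)/3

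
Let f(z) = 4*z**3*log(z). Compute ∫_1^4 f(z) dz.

Integrate by parts once (u = ln z, dv = 4*z**3 dz).
An antiderivative is F(z) = z**4*(4*log(z) - 1)/4.
Then F(4) - F(1) = (-64 + 512*log(2)) - (-1/4) = -255/4 + 512*log(2).

-255/4 + 512*log(2)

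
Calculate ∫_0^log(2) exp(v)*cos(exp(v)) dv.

-sin(1) + sin(2)

Let u = exp(v), so du = exp(v) dv. When v = 0, u = 1; when v = log(2), u = 2.
The integral becomes ∫ cos(u) du from 1 to 2, with antiderivative sin(u).
Back in v: F(v) = sin(exp(v)).
Then F(log(2)) - F(0) = (sin(2)) - (sin(1)) = -sin(1) + sin(2).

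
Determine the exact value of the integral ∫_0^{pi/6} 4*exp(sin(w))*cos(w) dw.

-4 + 4*exp(1/2)

Let u = sin(w), so du = cos(w) dw. When w = 0, u = 0; when w = pi/6, u = 1/2.
The integral becomes 4·∫ exp(u) du from 0 to 1/2, with antiderivative 4*exp(u).
Back in w: F(w) = 4*exp(sin(w)).
Then F(pi/6) - F(0) = (4*exp(1/2)) - (4) = -4 + 4*exp(1/2).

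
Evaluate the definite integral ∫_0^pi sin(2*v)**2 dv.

pi/2

Use the identity sin^2(2*v) = (1 - cos(4*v))/2.
An antiderivative is F(v) = v/2 - sin(4*v)/8.
Then F(pi) - F(0) = (pi/2) - (0) = pi/2.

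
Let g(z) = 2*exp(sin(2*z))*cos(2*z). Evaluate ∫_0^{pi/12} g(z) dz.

-1 + exp(1/2)

Let u = sin(2*z), so du = 2*cos(2*z) dz. When z = 0, u = 0; when z = pi/12, u = 1/2.
The integral becomes ∫ exp(u) du from 0 to 1/2, with antiderivative exp(u).
Back in z: F(z) = exp(sin(2*z)).
Then F(pi/12) - F(0) = (exp(1/2)) - (1) = -1 + exp(1/2).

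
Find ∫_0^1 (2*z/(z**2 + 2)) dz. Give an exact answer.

Let u = z**2 + 2, so du = 2*z dz. When z = 0, u = 2; when z = 1, u = 3.
The integral becomes ∫ 1/u du from 2 to 3, with antiderivative log(u).
Back in z: F(z) = log(z**2 + 2).
Then F(1) - F(0) = (log(3)) - (log(2)) = log(3/2).

log(3/2)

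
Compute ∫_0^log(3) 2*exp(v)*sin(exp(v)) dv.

2*cos(1) - 2*cos(3)

Let u = exp(v), so du = exp(v) dv. When v = 0, u = 1; when v = log(3), u = 3.
The integral becomes 2·∫ sin(u) du from 1 to 3, with antiderivative -2*cos(u).
Back in v: F(v) = -2*cos(exp(v)).
Then F(log(3)) - F(0) = (-2*cos(3)) - (-2*cos(1)) = 2*cos(1) - 2*cos(3).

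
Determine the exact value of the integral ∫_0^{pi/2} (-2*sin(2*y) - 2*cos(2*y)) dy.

-2

An antiderivative is F(y) = -sin(2*y) + cos(2*y).
Then F(pi/2) - F(0) = (-1) - (1) = -2.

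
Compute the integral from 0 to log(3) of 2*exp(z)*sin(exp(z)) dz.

Let u = exp(z), so du = exp(z) dz. When z = 0, u = 1; when z = log(3), u = 3.
The integral becomes 2·∫ sin(u) du from 1 to 3, with antiderivative -2*cos(u).
Back in z: F(z) = -2*cos(exp(z)).
Then F(log(3)) - F(0) = (-2*cos(3)) - (-2*cos(1)) = 2*cos(1) - 2*cos(3).

2*cos(1) - 2*cos(3)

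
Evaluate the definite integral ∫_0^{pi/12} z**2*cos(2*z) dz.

Integrate by parts twice (u = z^2, dv = cos(2*z) dz).
An antiderivative is F(z) = z**2*sin(2*z)/2 + z*cos(2*z)/2 - sin(2*z)/4.
Then F(pi/12) - F(0) = (-1/8 + pi**2/576 + sqrt(3)*pi/48) - (0) = -1/8 + pi**2/576 + sqrt(3)*pi/48.

-1/8 + pi**2/576 + sqrt(3)*pi/48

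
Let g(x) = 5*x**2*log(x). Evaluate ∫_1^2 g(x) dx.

-35/9 + 40*log(2)/3

Integrate by parts once (u = ln x, dv = 5*x**2 dx).
An antiderivative is F(x) = 5*x**3*(3*log(x) - 1)/9.
Then F(2) - F(1) = (-40/9 + 40*log(2)/3) - (-5/9) = -35/9 + 40*log(2)/3.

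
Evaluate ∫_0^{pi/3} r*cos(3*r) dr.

Integrate by parts once (u = r, dv = cos(3*r) dr).
An antiderivative is F(r) = r*sin(3*r)/3 + cos(3*r)/9.
Then F(pi/3) - F(0) = (-1/9) - (1/9) = -2/9.

-2/9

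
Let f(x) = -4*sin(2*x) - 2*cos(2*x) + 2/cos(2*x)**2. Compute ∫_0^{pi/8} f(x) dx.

An antiderivative is F(x) = -sin(2*x) + 2*cos(2*x) + tan(2*x).
Then F(pi/8) - F(0) = (sqrt(2)/2 + 1) - (2) = -1 + sqrt(2)/2.

-1 + sqrt(2)/2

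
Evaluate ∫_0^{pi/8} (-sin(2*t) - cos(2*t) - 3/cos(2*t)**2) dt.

An antiderivative is F(t) = -sin(2*t)/2 + cos(2*t)/2 - 3*tan(2*t)/2.
Then F(pi/8) - F(0) = (-3/2) - (1/2) = -2.

-2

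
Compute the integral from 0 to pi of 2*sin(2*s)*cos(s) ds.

Use the identity sin(2*s)cos(s) = [sin(3*s) + sin(s)]/2.
An antiderivative is F(s) = -cos(s) - cos(3*s)/3.
Then F(pi) - F(0) = (4/3) - (-4/3) = 8/3.

8/3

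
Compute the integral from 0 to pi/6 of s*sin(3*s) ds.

Integrate by parts once (u = s, dv = sin(3*s) ds).
An antiderivative is F(s) = -s*cos(3*s)/3 + sin(3*s)/9.
Then F(pi/6) - F(0) = (1/9) - (0) = 1/9.

1/9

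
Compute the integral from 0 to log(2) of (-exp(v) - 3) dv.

An antiderivative is F(v) = -3*v - exp(v).
Then F(log(2)) - F(0) = (-log(8) - 2) - (-1) = -log(8) - 1.

-log(8) - 1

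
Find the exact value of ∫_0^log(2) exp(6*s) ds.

21/2

Let u = exp(s), so du = exp(s) ds. When s = 0, u = 1; when s = log(2), u = 2.
The integral becomes ∫ u**5 du from 1 to 2, with antiderivative u**6/6.
Back in s: F(s) = exp(6*s)/6.
Then F(log(2)) - F(0) = (32/3) - (1/6) = 21/2.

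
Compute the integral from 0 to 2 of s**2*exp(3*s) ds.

Integrate by parts twice (u = s^2, dv = exp(3*s) ds).
An antiderivative is F(s) = (9*s**2 - 6*s + 2)*exp(3*s)/27.
Then F(2) - F(0) = (26*exp(6)/27) - (2/27) = -2/27 + 26*exp(6)/27.

-2/27 + 26*exp(6)/27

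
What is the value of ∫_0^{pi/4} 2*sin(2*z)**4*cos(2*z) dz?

1/5

Let u = sin(2*z), so du = 2*cos(2*z) dz. When z = 0, u = 0; when z = pi/4, u = 1.
The integral becomes ∫ u**4 du from 0 to 1, with antiderivative u**5/5.
Back in z: F(z) = sin(2*z)**5/5.
Then F(pi/4) - F(0) = (1/5) - (0) = 1/5.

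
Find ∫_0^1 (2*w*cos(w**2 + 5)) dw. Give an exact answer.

sin(6) - sin(5)

Let u = w**2 + 5, so du = 2*w dw. When w = 0, u = 5; when w = 1, u = 6.
The integral becomes ∫ cos(u) du from 5 to 6, with antiderivative sin(u).
Back in w: F(w) = sin(w**2 + 5).
Then F(1) - F(0) = (sin(6)) - (sin(5)) = sin(6) - sin(5).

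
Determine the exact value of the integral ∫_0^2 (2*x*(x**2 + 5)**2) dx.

604/3

Let u = x**2 + 5, so du = 2*x dx. When x = 0, u = 5; when x = 2, u = 9.
The integral becomes ∫ u**2 du from 5 to 9, with antiderivative u**3/3.
Back in x: F(x) = (x**2 + 5)**3/3.
Then F(2) - F(0) = (243) - (125/3) = 604/3.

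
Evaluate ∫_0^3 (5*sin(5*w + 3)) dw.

cos(3) - cos(18)

Let u = 5*w + 3, so du = 5 dw. When w = 0, u = 3; when w = 3, u = 18.
The integral becomes ∫ sin(u) du from 3 to 18, with antiderivative -cos(u).
Back in w: F(w) = -cos(5*w + 3).
Then F(3) - F(0) = (-cos(18)) - (-cos(3)) = cos(3) - cos(18).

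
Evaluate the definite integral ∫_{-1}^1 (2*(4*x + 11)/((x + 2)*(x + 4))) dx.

Factor the denominator: x**2 + 6*x + 8 = (x + 4)(x + 2).
Partial fractions: 2*(4*x + 11)/((x + 2)*(x + 4)) = 5/(x + 4) + 3/(x + 2).
An antiderivative is F(x) = 3*log(x + 2) + 5*log(x + 4).
Then F(1) - F(-1) = (3*log(3) + 5*log(5)) - (5*log(3)) = -2*log(3) + 5*log(5).

-2*log(3) + 5*log(5)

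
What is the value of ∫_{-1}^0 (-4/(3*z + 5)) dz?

-4*log(5)/3 + 4*log(2)/3

An antiderivative is F(z) = -4*log(3*z + 5)/3.
Then F(0) - F(-1) = (-4*log(5)/3) - (-4*log(2)/3) = -4*log(5)/3 + 4*log(2)/3.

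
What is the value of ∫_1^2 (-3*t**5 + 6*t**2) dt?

By the power rule, an antiderivative is F(t) = -t**6/2 + 2*t**3.
Then F(2) - F(1) = (-16) - (3/2) = -35/2.

-35/2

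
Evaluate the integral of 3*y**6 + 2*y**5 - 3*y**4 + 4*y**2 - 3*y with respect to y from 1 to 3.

By the power rule, an antiderivative is F(y) = 3*y**7/7 + y**6/3 - 3*y**5/5 + 4*y**3/3 - 3*y**2/2.
Then F(3) - F(1) = (73989/70) - (-1/210) = 110984/105.

110984/105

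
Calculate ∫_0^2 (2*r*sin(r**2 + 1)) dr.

Let u = r**2 + 1, so du = 2*r dr. When r = 0, u = 1; when r = 2, u = 5.
The integral becomes ∫ sin(u) du from 1 to 5, with antiderivative -cos(u).
Back in r: F(r) = -cos(r**2 + 1).
Then F(2) - F(0) = (-cos(5)) - (-cos(1)) = -cos(5) + cos(1).

-cos(5) + cos(1)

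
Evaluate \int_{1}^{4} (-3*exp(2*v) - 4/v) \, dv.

An antiderivative is F(v) = -3*exp(2*v)/2 - 4*log(v).
Then F(4) - F(1) = (-3*exp(8)/2 - 8*log(2)) - (-3*exp(2)/2) = -3*exp(8)/2 - 8*log(2) + 3*exp(2)/2.

-3*exp(8)/2 - 8*log(2) + 3*exp(2)/2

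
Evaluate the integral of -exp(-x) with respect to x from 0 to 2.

An antiderivative is F(x) = exp(-x).
Then F(2) - F(0) = (exp(-2)) - (1) = -1 + exp(-2).

-1 + exp(-2)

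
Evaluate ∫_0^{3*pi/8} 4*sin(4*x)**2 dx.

3*pi/4

Use the identity sin^2(4*x) = (1 - cos(8*x))/2.
An antiderivative is F(x) = 2*x - sin(8*x)/4.
Then F(3*pi/8) - F(0) = (3*pi/4) - (0) = 3*pi/4.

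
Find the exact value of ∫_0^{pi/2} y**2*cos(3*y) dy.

Integrate by parts twice (u = y^2, dv = cos(3*y) dy).
An antiderivative is F(y) = y**2*sin(3*y)/3 + 2*y*cos(3*y)/9 - 2*sin(3*y)/27.
Then F(pi/2) - F(0) = (2/27 - pi**2/12) - (0) = 2/27 - pi**2/12.

2/27 - pi**2/12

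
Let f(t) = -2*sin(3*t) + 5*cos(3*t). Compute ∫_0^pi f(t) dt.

An antiderivative is F(t) = 5*sin(3*t)/3 + 2*cos(3*t)/3.
Then F(pi) - F(0) = (-2/3) - (2/3) = -4/3.

-4/3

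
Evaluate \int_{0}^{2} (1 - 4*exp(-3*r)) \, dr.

An antiderivative is F(r) = r + 4*exp(-3*r)/3.
Then F(2) - F(0) = (4*exp(-6)/3 + 2) - (4/3) = 4*exp(-6)/3 + 2/3.

4*exp(-6)/3 + 2/3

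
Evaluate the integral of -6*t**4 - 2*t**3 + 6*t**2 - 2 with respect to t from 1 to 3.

-1412/5

By the power rule, an antiderivative is F(t) = -6*t**5/5 - t**4/2 + 2*t**3 - 2*t.
Then F(3) - F(1) = (-2841/10) - (-17/10) = -1412/5.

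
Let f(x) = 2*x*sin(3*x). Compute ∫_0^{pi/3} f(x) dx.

2*pi/9

Integrate by parts once (u = x, dv = 2*sin(3*x) dx).
An antiderivative is F(x) = -2*x*cos(3*x)/3 + 2*sin(3*x)/9.
Then F(pi/3) - F(0) = (2*pi/9) - (0) = 2*pi/9.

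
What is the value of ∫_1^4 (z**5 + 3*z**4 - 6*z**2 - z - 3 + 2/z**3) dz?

By the power rule, an antiderivative is F(z) = z**6/6 + 3*z**5/5 - 2*z**3 - z**2/2 - 3*z - 1/z**2.
Then F(4) - F(1) = (275761/240) - (-86/15) = 92379/80.

92379/80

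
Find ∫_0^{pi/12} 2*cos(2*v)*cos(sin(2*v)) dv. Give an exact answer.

Let u = sin(2*v), so du = 2*cos(2*v) dv. When v = 0, u = 0; when v = pi/12, u = 1/2.
The integral becomes ∫ cos(u) du from 0 to 1/2, with antiderivative sin(u).
Back in v: F(v) = sin(sin(2*v)).
Then F(pi/12) - F(0) = (sin(1/2)) - (0) = sin(1/2).

sin(1/2)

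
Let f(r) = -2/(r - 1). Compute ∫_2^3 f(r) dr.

-log(4)

An antiderivative is F(r) = -2*log(r - 1).
Then F(3) - F(2) = (-log(4)) - (0) = -log(4).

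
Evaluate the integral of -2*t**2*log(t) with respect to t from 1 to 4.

Integrate by parts once (u = ln t, dv = -2*t**2 dt).
An antiderivative is F(t) = -2*t**3*(3*log(t) - 1)/9.
Then F(4) - F(1) = (128/9 - 256*log(2)/3) - (2/9) = 14 - 256*log(2)/3.

14 - 256*log(2)/3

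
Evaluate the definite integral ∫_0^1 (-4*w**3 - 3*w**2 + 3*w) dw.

By the power rule, an antiderivative is F(w) = -w**4 - w**3 + 3*w**2/2.
Then F(1) - F(0) = (-1/2) - (0) = -1/2.

-1/2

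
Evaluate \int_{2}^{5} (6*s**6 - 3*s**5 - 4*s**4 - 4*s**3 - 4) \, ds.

By the power rule, an antiderivative is F(s) = 6*s**7/7 - s**6/2 - 4*s**5/5 - s**4 - 4*s.
Then F(5) - F(2) = (784095/14) - (984/35) = 3918507/70.

3918507/70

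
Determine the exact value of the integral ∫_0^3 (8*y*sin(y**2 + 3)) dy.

Let u = y**2 + 3, so du = 2*y dy. When y = 0, u = 3; when y = 3, u = 12.
The integral becomes 4·∫ sin(u) du from 3 to 12, with antiderivative -4*cos(u).
Back in y: F(y) = -4*cos(y**2 + 3).
Then F(3) - F(0) = (-4*cos(12)) - (-4*cos(3)) = 4*cos(3) - 4*cos(12).

4*cos(3) - 4*cos(12)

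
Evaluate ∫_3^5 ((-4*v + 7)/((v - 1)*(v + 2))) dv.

-5*log(7) + log(2) + 5*log(5)

Factor the denominator: v**2 + v - 2 = (v + 2)(v - 1).
Partial fractions: (-4*v + 7)/((v - 1)*(v + 2)) = -5/(v + 2) + 1/(v - 1).
An antiderivative is F(v) = log(v - 1) - 5*log(v + 2).
Then F(5) - F(3) = (-5*log(7) + 2*log(2)) - (-5*log(5) + log(2)) = -5*log(7) + log(2) + 5*log(5).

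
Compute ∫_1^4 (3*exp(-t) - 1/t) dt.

An antiderivative is F(t) = -log(t) - 3*exp(-t).
Then F(4) - F(1) = ((-log(4**exp(4)) - 3)*exp(-4)) - (-3*exp(-1)) = (-log(4**exp(4)) - 3 + 3*exp(3))*exp(-4).

(-log(4**exp(4)) - 3 + 3*exp(3))*exp(-4)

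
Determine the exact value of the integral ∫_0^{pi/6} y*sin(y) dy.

Integrate by parts once (u = y, dv = sin(y) dy).
An antiderivative is F(y) = -y*cos(y) + sin(y).
Then F(pi/6) - F(0) = (-sqrt(3)*pi/12 + 1/2) - (0) = -sqrt(3)*pi/12 + 1/2.

-sqrt(3)*pi/12 + 1/2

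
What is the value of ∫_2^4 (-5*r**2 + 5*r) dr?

-190/3

By the power rule, an antiderivative is F(r) = -5*r**3/3 + 5*r**2/2.
Then F(4) - F(2) = (-200/3) - (-10/3) = -190/3.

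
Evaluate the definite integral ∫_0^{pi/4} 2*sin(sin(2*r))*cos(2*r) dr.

Let u = sin(2*r), so du = 2*cos(2*r) dr. When r = 0, u = 0; when r = pi/4, u = 1.
The integral becomes ∫ sin(u) du from 0 to 1, with antiderivative -cos(u).
Back in r: F(r) = -cos(sin(2*r)).
Then F(pi/4) - F(0) = (-cos(1)) - (-1) = 1 - cos(1).

1 - cos(1)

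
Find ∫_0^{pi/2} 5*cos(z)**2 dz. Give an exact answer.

Use the identity cos^2(z) = (1 + cos(2*z))/2.
An antiderivative is F(z) = 5*z/2 + 5*sin(2*z)/4.
Then F(pi/2) - F(0) = (5*pi/4) - (0) = 5*pi/4.

5*pi/4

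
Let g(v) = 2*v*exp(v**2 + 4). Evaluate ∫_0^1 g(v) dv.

Let u = v**2 + 4, so du = 2*v dv. When v = 0, u = 4; when v = 1, u = 5.
The integral becomes ∫ exp(u) du from 4 to 5, with antiderivative exp(u).
Back in v: F(v) = exp(v**2 + 4).
Then F(1) - F(0) = (exp(5)) - (exp(4)) = -exp(4) + exp(5).

-exp(4) + exp(5)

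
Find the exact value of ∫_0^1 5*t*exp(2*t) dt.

Integrate by parts once (u = t, dv = 5*exp(2*t) dt).
An antiderivative is F(t) = (10*t - 5)*exp(2*t)/4.
Then F(1) - F(0) = (5*exp(2)/4) - (-5/4) = 5/4 + 5*exp(2)/4.

5/4 + 5*exp(2)/4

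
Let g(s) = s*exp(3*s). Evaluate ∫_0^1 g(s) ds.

Integrate by parts once (u = s, dv = exp(3*s) ds).
An antiderivative is F(s) = (3*s - 1)*exp(3*s)/9.
Then F(1) - F(0) = (2*exp(3)/9) - (-1/9) = 1/9 + 2*exp(3)/9.

1/9 + 2*exp(3)/9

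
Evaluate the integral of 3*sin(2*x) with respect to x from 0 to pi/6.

3/4

An antiderivative is F(x) = -3*cos(2*x)/2.
Then F(pi/6) - F(0) = (-3/4) - (-3/2) = 3/4.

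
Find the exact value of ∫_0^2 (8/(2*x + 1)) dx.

4*log(5)

Let u = 2*x + 1, so du = 2 dx. When x = 0, u = 1; when x = 2, u = 5.
The integral becomes 4·∫ 1/u du from 1 to 5, with antiderivative 4*log(u).
Back in x: F(x) = 4*log(2*x + 1).
Then F(2) - F(0) = (4*log(5)) - (0) = 4*log(5).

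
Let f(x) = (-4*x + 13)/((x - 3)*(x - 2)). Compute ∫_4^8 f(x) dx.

-5*log(3) + log(5)

Factor the denominator: x**2 - 5*x + 6 = (x - 2)(x - 3).
Partial fractions: (-4*x + 13)/((x - 3)*(x - 2)) = -5/(x - 2) + 1/(x - 3).
An antiderivative is F(x) = log(x - 3) - 5*log(x - 2).
Then F(8) - F(4) = (-5*log(3) - 5*log(2) + log(5)) - (-log(32)) = -5*log(3) + log(5).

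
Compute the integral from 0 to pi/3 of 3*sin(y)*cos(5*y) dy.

Use the identity sin(y)cos(5*y) = [sin(6*y) + sin(-4*y)]/2.
An antiderivative is F(y) = 3*cos(4*y)/8 - cos(6*y)/4.
Then F(pi/3) - F(0) = (-7/16) - (1/8) = -9/16.

-9/16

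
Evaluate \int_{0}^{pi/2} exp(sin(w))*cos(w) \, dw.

Let u = sin(w), so du = cos(w) dw. When w = 0, u = 0; when w = pi/2, u = 1.
The integral becomes ∫ exp(u) du from 0 to 1, with antiderivative exp(u).
Back in w: F(w) = exp(sin(w)).
Then F(pi/2) - F(0) = (E) - (1) = -1 + E.

-1 + E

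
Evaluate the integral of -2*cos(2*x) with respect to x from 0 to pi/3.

An antiderivative is F(x) = -sin(2*x).
Then F(pi/3) - F(0) = (-sqrt(3)/2) - (0) = -sqrt(3)/2.

-sqrt(3)/2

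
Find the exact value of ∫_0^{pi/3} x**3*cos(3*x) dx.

Integrate by parts 3 times (u = x^3, dv = cos(3*x) dx).
An antiderivative is F(x) = x**3*sin(3*x)/3 + x**2*cos(3*x)/3 - 2*x*sin(3*x)/9 - 2*cos(3*x)/27.
Then F(pi/3) - F(0) = (2/27 - pi**2/27) - (-2/27) = 4/27 - pi**2/27.

4/27 - pi**2/27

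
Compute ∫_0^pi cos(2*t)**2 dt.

pi/2

Use the identity cos^2(2*t) = (1 + cos(4*t))/2.
An antiderivative is F(t) = t/2 + sin(4*t)/8.
Then F(pi) - F(0) = (pi/2) - (0) = pi/2.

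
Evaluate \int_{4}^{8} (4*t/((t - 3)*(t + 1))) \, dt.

2*log(3) + 2*log(5)

Factor the denominator: t**2 - 2*t - 3 = (t + 1)(t - 3).
Partial fractions: 4*t/((t - 3)*(t + 1)) = 1/(t + 1) + 3/(t - 3).
An antiderivative is F(t) = 3*log(t - 3) + log(t + 1).
Then F(8) - F(4) = (2*log(3) + 3*log(5)) - (log(5)) = 2*log(3) + 2*log(5).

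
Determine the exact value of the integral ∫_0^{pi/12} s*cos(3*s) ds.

Integrate by parts once (u = s, dv = cos(3*s) ds).
An antiderivative is F(s) = s*sin(3*s)/3 + cos(3*s)/9.
Then F(pi/12) - F(0) = (sqrt(2)*(pi + 4)/72) - (1/9) = -1/9 + sqrt(2)*pi/72 + sqrt(2)/18.

-1/9 + sqrt(2)*pi/72 + sqrt(2)/18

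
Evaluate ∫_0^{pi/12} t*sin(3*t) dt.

sqrt(2)*(4 - pi)/72

Integrate by parts once (u = t, dv = sin(3*t) dt).
An antiderivative is F(t) = -t*cos(3*t)/3 + sin(3*t)/9.
Then F(pi/12) - F(0) = (sqrt(2)*(4 - pi)/72) - (0) = sqrt(2)*(4 - pi)/72.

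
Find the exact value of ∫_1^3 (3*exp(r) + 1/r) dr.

An antiderivative is F(r) = 3*exp(r) + log(r).
Then F(3) - F(1) = (log(3) + 3*exp(3)) - (3*exp(1)) = -3*exp(1) + log(3) + 3*exp(3).

-3*exp(1) + log(3) + 3*exp(3)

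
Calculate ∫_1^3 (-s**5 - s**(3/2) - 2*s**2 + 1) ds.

-2044/15 - 18*sqrt(3)/5

By the power rule, an antiderivative is F(s) = -s**6/6 - 2*s**(5/2)/5 - 2*s**3/3 + s.
Then F(3) - F(1) = (-273/2 - 18*sqrt(3)/5) - (-7/30) = -2044/15 - 18*sqrt(3)/5.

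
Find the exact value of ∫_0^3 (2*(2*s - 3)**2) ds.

Let u = 2*s - 3, so du = 2 ds. When s = 0, u = -3; when s = 3, u = 3.
The integral becomes ∫ u**2 du from -3 to 3, with antiderivative u**3/3.
Back in s: F(s) = (2*s - 3)**3/3.
Then F(3) - F(0) = (9) - (-9) = 18.

18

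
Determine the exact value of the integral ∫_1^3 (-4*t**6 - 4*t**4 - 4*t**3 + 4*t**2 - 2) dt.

-156668/105

By the power rule, an antiderivative is F(t) = -4*t**7/7 - 4*t**5/5 - t**4 + 4*t**3/3 - 2*t.
Then F(3) - F(1) = (-52329/35) - (-319/105) = -156668/105.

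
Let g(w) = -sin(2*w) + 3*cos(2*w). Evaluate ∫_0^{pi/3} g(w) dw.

-3/4 + 3*sqrt(3)/4

An antiderivative is F(w) = 3*sin(2*w)/2 + cos(2*w)/2.
Then F(pi/3) - F(0) = (-1/4 + 3*sqrt(3)/4) - (1/2) = -3/4 + 3*sqrt(3)/4.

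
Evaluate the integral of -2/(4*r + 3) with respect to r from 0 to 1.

An antiderivative is F(r) = -log(4*r + 3)/2.
Then F(1) - F(0) = (-log(7)/2) - (-log(3)/2) = -log(7)/2 + log(3)/2.

-log(7)/2 + log(3)/2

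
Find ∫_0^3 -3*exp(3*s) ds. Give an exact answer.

An antiderivative is F(s) = -exp(3*s).
Then F(3) - F(0) = (-exp(9)) - (-1) = 1 - exp(9).

1 - exp(9)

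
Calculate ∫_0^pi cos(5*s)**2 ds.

Use the identity cos^2(5*s) = (1 + cos(10*s))/2.
An antiderivative is F(s) = s/2 + sin(10*s)/20.
Then F(pi) - F(0) = (pi/2) - (0) = pi/2.

pi/2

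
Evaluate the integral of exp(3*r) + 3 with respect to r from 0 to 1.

8/3 + exp(3)/3

An antiderivative is F(r) = exp(3*r)/3 + 3*r.
Then F(1) - F(0) = (3 + exp(3)/3) - (1/3) = 8/3 + exp(3)/3.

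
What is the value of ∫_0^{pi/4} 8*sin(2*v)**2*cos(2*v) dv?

4/3

Let u = sin(2*v), so du = 2*cos(2*v) dv. When v = 0, u = 0; when v = pi/4, u = 1.
The integral becomes 4·∫ u**2 du from 0 to 1, with antiderivative 4*u**3/3.
Back in v: F(v) = 4*sin(2*v)**3/3.
Then F(pi/4) - F(0) = (4/3) - (0) = 4/3.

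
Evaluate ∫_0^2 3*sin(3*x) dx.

Let u = 3*x, so du = 3 dx. When x = 0, u = 0; when x = 2, u = 6.
The integral becomes ∫ sin(u) du from 0 to 6, with antiderivative -cos(u).
Back in x: F(x) = -cos(3*x).
Then F(2) - F(0) = (-cos(6)) - (-1) = 1 - cos(6).

1 - cos(6)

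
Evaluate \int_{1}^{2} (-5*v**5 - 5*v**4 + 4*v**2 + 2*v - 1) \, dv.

-433/6

By the power rule, an antiderivative is F(v) = -5*v**6/6 - v**5 + 4*v**3/3 + v**2 - v.
Then F(2) - F(1) = (-218/3) - (-1/2) = -433/6.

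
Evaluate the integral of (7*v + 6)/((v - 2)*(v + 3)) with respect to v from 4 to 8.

-3*log(7) + 4*log(3) + 3*log(11)

Factor the denominator: v**2 + v - 6 = (v + 3)(v - 2).
Partial fractions: (7*v + 6)/((v - 2)*(v + 3)) = 3/(v + 3) + 4/(v - 2).
An antiderivative is F(v) = 4*log(v - 2) + 3*log(v + 3).
Then F(8) - F(4) = (4*log(2) + 4*log(3) + 3*log(11)) - (4*log(2) + 3*log(7)) = -3*log(7) + 4*log(3) + 3*log(11).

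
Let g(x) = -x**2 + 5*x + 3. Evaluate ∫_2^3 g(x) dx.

By the power rule, an antiderivative is F(x) = -x**3/3 + 5*x**2/2 + 3*x.
Then F(3) - F(2) = (45/2) - (40/3) = 55/6.

55/6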